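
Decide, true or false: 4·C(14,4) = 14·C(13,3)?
Absorption identity k·C(n,k) = n·C(n-1,k-1). LHS = 4·1001 = 4,004; RHS = 14·286 = 4,004.
Final answer: True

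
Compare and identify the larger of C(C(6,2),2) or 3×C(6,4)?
C(C(6,2),2)=105, 3×C(6,4)=45.
Final answer: C(C(6,2),2)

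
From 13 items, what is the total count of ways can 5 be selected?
1,287

Explanation: C(13,5) = 13! / (5! × (13-5)!)
         = 13! / (5! × 8!)
         = 1,287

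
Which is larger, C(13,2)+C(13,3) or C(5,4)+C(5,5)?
C(13,2)+C(13,3)
First=364, Second=6.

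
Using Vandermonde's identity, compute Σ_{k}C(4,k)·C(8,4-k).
495

Explanation: = C(4+8,4) = C(12,4) = 495.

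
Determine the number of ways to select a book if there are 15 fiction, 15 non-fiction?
30

Explanation: By the addition principle: 15 + 15 = 30.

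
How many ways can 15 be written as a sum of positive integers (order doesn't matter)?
176

Solution: Pentagonal recurrence p(n) = p(n−1) + p(n−2) − p(n−5) − p(n−7) + …: p(15) = p(14) + p(13) − p(10) − p(8) + p(3) + p(0) = 135 + 101 − 42 − 22 + 3 + 1 = 176.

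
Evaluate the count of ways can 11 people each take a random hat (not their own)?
Using D(n) = (n-1)[D(n-1) + D(n-2)]:
D(11) = (11-1) × [D(10) + D(9)]
      = 10 × [1334961 + 133496]
      = 10 × 1468457
      = 14,684,570
Final answer: 14,684,570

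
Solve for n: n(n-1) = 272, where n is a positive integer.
n² − n − 272 = 0, so n = (1 ± √(1 + 4·272))/2 = (1 ± √1,089)/2 = (1 ± 33)/2, i.e. n = 17 or n = -16. Taking the positive root, n = 17 (check: 17×16 = 272).

Answer: 17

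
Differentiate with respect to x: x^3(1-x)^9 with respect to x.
Product rule: 3x^{2}(1-x)^{9} + x^3·(-9)(1-x)^{8}.

Answer: 3x^2(1-x)^9 - 9x^3(1-x)^8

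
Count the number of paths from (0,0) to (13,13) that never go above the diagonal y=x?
Counted by the Catalan number C_13: C_13 = C(26,13)/(13+1) = 10,400,600/14 = 742,900.

Answer: 742,900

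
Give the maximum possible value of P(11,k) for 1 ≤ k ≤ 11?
P(11,k) increases in k, so maximum at k = 11: 11! = 39,916,800.
Final answer: 39,916,800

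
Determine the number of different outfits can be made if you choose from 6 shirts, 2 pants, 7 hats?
84

Working:
By the multiplication principle: 6 × 2 × 7 = 84.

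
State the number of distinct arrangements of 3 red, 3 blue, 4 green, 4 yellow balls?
Multinomial: 14!/(3! × 3! × 4! × 4!) = 4,204,200.

Answer: 4,204,200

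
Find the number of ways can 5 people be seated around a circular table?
24

Solution: Circular arrangements: (5-1)! = 24.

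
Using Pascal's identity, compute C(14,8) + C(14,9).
5,005

Working:
C(14,8) + C(14,9) = C(15,9) = 5,005.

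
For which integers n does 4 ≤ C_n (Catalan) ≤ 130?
3, 4, 5
C_2=2; C_3=5; C_4=14; C_5=42; C_6=132. So valid n = 3, 4, 5.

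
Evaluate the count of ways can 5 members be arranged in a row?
120

Arrangements of 5 distinct objects: 5! = 120.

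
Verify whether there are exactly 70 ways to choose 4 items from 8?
True
C(8,4) = 70.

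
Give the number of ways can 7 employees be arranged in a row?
5,040
Arrangements of 7 distinct objects: 7! = 5,040.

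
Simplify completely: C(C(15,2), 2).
5,460

Explanation: C(15,2) = 105, then C(105, 2) = 5,460.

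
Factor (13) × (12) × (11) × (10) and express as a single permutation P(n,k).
P(13,4) = 13!/(9)!
Product of 4 consecutive descending integers starting at 13: P(13,4) = 13!/9! = 17,160.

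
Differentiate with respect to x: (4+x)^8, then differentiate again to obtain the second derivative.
First derivative: 8(4+x)^{7}. Second derivative: 8·7·(4+x)^{6} = 56(4+x)^{6}.
Final answer: 56(4+x)^6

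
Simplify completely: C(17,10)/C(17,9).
4/5

C(n,k+1)/C(n,k) = (n−k)/(k+1). Here (17−9)/(9+1) = 8/10 = 4/5.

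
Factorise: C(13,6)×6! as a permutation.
P(13,6)

Reasoning: C(13,6)×6! = [13!/(6!(7)!)]×6! = 13!/(7)! = P(13,6) = 1,235,520.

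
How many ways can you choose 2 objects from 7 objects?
21

Explanation: C(7,2) = 7! / (2! × (7-2)!)
         = 7! / (2! × 5!)
         = 21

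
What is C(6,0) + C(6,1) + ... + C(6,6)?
64
Sum of binomial coefficients = 2^6 = 64.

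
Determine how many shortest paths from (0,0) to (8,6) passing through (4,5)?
630
To (4,5): C(9,4)=126. From there: C(5,4)=5. Total: 630.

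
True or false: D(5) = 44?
True

Derangements of 5 elements: D(5) = (5-1)·[D(4) + D(3)] = 4·[9 + 2] = 44.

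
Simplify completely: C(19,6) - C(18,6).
8,568

Reasoning: C(19,6) - C(18,6) = C(18,5) = 8,568.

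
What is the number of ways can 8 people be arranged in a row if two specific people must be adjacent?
Treat pair as unit: (8-1)! arrangements × 2 internal orders = 10,080.
Final answer: 10,080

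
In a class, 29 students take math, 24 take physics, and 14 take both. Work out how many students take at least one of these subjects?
39

Reasoning: |A∪B| = |A|+|B|-|A∩B| = 29+24-14 = 39.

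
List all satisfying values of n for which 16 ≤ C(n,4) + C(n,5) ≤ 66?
6, 7

Solution: C(5,4)+C(5,5)=6; C(6,4)+C(6,5)=21; C(7,4)+C(7,5)=56; C(8,4)+C(8,5)=126. So valid n = 6, 7.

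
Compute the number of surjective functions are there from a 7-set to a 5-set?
16,800
Onto functions = 5! × S(7,5)
First compute S(7,5) via recurrence:
Using the Stirling recurrence: S(n,k) = k·S(n-1,k) + S(n-1,k-1)
S(7,5) = 5·S(6,5) + S(6,4)
         = 5·15 + 65
         = 75 + 65
         = 140
Then: 120 × 140 = 16,800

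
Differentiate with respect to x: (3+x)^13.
Using the power rule: d/dx (3+x)^13 = 13(3+x)^{12}.
Final answer: 13(3+x)^12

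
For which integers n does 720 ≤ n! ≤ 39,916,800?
6, 7, 8, 9, 10, 11
n! is strictly increasing; 6! = 720 and 11! = 39,916,800, so valid n = 6, 7, 8, 9, 10, 11.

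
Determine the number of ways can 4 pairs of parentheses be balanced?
14

Using the Catalan number formula: C_n = C(2n, n) / (n+1)
C_4 = C(8, 4) / (4+1)
     = 70 / 5
     = 14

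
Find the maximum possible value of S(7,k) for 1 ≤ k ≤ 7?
350
Row S(7,k) for k = 1..7 (via S(n,k) = k·S(n−1,k) + S(n−1,k−1)): 1, 63, 301, 350, 140, 21, 1. The row is unimodal; maximum at k = 4: 350.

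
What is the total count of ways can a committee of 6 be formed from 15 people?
5,005

Solution: C(15,6) = 15! / (6! × (15-6)!)
         = 15! / (6! × 9!)
         = 5,005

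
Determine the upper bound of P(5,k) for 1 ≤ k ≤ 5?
120

Working:
P(5,k) increases in k, so maximum at k = 5: 5! = 120.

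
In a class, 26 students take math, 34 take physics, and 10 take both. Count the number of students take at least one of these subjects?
50

|A∪B| = |A|+|B|-|A∩B| = 26+34-10 = 50.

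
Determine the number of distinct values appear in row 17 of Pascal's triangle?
9

Reasoning: Row 17 has entries C(17,0)..C(17,17); by symmetry C(17,k)=C(17,17-k), giving 9 distinct values.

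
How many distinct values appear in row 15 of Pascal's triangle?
8

Reasoning: Row 15 has entries C(15,0)..C(15,15); by symmetry C(15,k)=C(15,15-k), giving 8 distinct values.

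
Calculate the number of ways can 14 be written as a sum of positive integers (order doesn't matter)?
135

Working:
Pentagonal recurrence p(n) = p(n−1) + p(n−2) − p(n−5) − p(n−7) + …: p(14) = p(13) + p(12) − p(9) − p(7) + p(2) = 101 + 77 − 30 − 15 + 2 = 135.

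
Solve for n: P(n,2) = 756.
28

P(n,2) = n(n−1) is increasing in n; n(n−1) ≈ (n−0.5)^2 = 756 gives n ≈ 28.0. Check: P(26,2) = 650, P(27,2) = 702, P(28,2) = 756 ✓. So n = 28.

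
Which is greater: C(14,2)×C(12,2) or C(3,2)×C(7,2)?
C(14,2)×C(12,2)

Reasoning: C(14,2)×C(12,2)=6,006, C(3,2)×C(7,2)=63.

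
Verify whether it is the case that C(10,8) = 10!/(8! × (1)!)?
False

The correct denominator is 8!×2!, giving C(10,8) = 45; the stated RHS is 10!/(8!×1!) = 90 ≠ 45, so the statement does not hold.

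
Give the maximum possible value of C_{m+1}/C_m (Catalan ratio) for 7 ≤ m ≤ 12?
25/7

C_{m+1}/C_m = 2(2m+1)/(m+2), which increases with m. Maximum at m = 12: 2·25/14 = 25/7.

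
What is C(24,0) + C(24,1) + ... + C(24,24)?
16,777,216

Sum of binomial coefficients = 2^24 = 16,777,216.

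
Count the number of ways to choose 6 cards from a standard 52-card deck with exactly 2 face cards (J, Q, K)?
6,031,740
12 face cards and 40 non-face cards: C(12,2) × C(40,4) = 66 × 91,390 = 6,031,740.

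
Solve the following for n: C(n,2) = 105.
C(n,2) = n(n−1)/2! is increasing in n, and n(n−1) = 2!·105 = 210 ≈ (n−0.5)^2 gives n ≈ 15.0. Check: C(13,2) = 78, C(14,2) = 91, C(15,2) = 105 ✓. So n = 15.
Final answer: 15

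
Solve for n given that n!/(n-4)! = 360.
n!/(n-4)! = n×(n-1)×(n-2)×(n-3), a product of 4 consecutive integers ≈ (n−1.5)^4. 360^(1/4) + 1.5 ≈ 5.9; check n = 6: 6×5×4×3 = 360 ✓. So n = 6.
Final answer: 6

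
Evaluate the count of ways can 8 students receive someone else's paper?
14,833

Working:
Using D(n) = (n-1)[D(n-1) + D(n-2)]:
D(8) = (8-1) × [D(7) + D(6)]
      = 7 × [1854 + 265]
      = 7 × 2119
      = 14,833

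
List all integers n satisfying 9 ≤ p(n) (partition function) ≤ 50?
6, 7, 8, 9, 10

Tabulating p(n) via p(n) = p(n−1) + p(n−2) − p(n−5) − p(n−7) + …: p(5)=7; p(6)=11; p(7)=15; p(8)=22; p(9)=30; p(10)=42; p(11)=56. So valid n = 6, 7, 8, 9, 10.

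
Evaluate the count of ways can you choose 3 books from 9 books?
84

Explanation: C(9,3) = 9! / (3! × (9-3)!)
         = 9! / (3! × 6!)
         = 84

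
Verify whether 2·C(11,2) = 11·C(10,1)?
True

Solution: Absorption identity k·C(n,k) = n·C(n-1,k-1). LHS = 2·55 = 110; RHS = 11·10 = 110.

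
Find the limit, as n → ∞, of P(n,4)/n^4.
1
P(n,4) = n(n-1)(n-2)(n-3) ≈ n^4 for large n. Limit = 1.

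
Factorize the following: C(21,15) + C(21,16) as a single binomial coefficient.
By Pascal's identity: C(21,15) + C(21,16) = C(22,16) = 74,613.
Final answer: C(22,16)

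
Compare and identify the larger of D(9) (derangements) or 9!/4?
D(9) = (9-1)·[D(8) + D(7)] = 8·[14,833 + 1,854] = 133,496; 9!/4 = 362,880/4 = 90,720.
Final answer: D(9)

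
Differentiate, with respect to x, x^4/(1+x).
(4x^3(1+x) - x^4)/(1+x)²

Working:
Quotient rule: [4x^{3}(1+x) - x^4]/(1+x)².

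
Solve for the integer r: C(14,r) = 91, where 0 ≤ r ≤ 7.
2

C(14,r) is increasing for 0 ≤ r ≤ 7. Stepping up (C(14,r+1) = C(14,r)·(14−r)/(r+1)): C(14,1) = 14, C(14,2) = 91 ✓. So r = 2.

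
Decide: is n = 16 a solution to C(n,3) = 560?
C(16,3) = 16·15·14/3! = 3,360/6 = 560, which equals 560.
Final answer: Yes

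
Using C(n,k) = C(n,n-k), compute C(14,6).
3,003

C(14,6) = C(14,8) = 3,003.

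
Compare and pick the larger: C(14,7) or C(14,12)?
C(14,7)
C(14,7)=3,432, C(14,12)=91.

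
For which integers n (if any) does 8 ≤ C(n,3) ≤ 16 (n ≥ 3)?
5
C(4,3)=4; C(5,3)=10; C(6,3)=20. So valid n = 5.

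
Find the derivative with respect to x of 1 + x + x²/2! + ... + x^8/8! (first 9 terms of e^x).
Differentiating term by term gives the first 8 terms of e^x.

Answer: 1 + x + x²/2! + ... + x^7/7!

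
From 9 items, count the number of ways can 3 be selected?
84

C(9,3) = 9! / (3! × (9-3)!)
         = 9! / (3! × 6!)
         = 84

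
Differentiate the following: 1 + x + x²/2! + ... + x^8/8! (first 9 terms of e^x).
1 + x + x²/2! + ... + x^7/7!

Working:
Differentiating term by term gives the first 8 terms of e^x.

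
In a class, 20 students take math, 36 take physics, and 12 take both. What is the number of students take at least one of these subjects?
44

|A∪B| = |A|+|B|-|A∩B| = 20+36-12 = 44.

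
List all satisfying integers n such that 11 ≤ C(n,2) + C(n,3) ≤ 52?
5, 6
C(4,2)+C(4,3)=10; C(5,2)+C(5,3)=20; C(6,2)+C(6,3)=35; C(7,2)+C(7,3)=56. So valid n = 5, 6.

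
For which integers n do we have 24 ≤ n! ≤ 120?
4, 5

Solution: n! is strictly increasing; 4! = 24 and 5! = 120, so valid n = 4, 5.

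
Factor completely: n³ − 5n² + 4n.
n(n − 1)(n − 4)
n³ − 5n² + 4n = n(n² − 5n + 4) = n(n − 1)(n − 4).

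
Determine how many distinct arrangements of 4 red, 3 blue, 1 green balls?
280

Multinomial: 8!/(4! × 3! × 1!) = 280.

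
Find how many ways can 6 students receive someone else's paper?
265

Reasoning: Using D(n) = (n-1)[D(n-1) + D(n-2)]:
D(6) = (6-1) × [D(5) + D(4)]
      = 5 × [44 + 9]
      = 5 × 53
      = 265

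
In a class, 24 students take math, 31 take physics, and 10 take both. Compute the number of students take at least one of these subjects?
45

Reasoning: |A∪B| = |A|+|B|-|A∩B| = 24+31-10 = 45.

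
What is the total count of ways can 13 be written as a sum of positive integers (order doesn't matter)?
Pentagonal recurrence p(n) = p(n−1) + p(n−2) − p(n−5) − p(n−7) + …: p(13) = p(12) + p(11) − p(8) − p(6) + p(1) = 77 + 56 − 22 − 11 + 1 = 101.

Answer: 101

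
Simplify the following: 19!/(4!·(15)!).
3,876

Reasoning: This is C(19,4) = 3,876.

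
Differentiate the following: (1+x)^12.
12(1+x)^11

Using the power rule: d/dx (1+x)^12 = 12(1+x)^{11}.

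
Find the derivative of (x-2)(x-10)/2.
(2x - 12)/2
d/dx[(x-2)(x-10)] = (x-10) + (x-2) = 2x - 12. Dividing by 2 gives (2x - 12)/2.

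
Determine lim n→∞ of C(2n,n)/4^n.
0

Solution: C(2n,n) ~ 4^n/√(πn), so C(2n,n)/4^n ~ 1/√(πn) → 0.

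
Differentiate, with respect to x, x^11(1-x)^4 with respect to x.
11x^10(1-x)^4 - 4x^11(1-x)^3

Reasoning: Product rule: 11x^{10}(1-x)^{4} + x^11·(-4)(1-x)^{3}.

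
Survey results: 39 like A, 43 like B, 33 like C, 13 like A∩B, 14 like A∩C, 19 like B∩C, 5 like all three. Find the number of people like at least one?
|A∪B∪C| = 39+43+33-13-14-19+5 = 74.

Answer: 74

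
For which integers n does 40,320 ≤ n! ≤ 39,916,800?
8, 9, 10, 11

n! is strictly increasing; 8! = 40,320 and 11! = 39,916,800, so valid n = 8, 9, 10, 11.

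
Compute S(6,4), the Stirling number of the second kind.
Using the Stirling recurrence: S(n,k) = k·S(n-1,k) + S(n-1,k-1)
S(6,4) = 4·S(5,4) + S(5,3)
         = 4·10 + 25
         = 40 + 25
         = 65
Final answer: 65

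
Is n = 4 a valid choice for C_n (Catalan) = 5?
No

Working:
C_4 = C(8,4)/(4+1) = 70/5 = 14, which does not equal 5.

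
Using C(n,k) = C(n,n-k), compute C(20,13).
77,520
C(20,13) = C(20,7) = 77,520.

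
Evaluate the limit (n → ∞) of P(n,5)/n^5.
P(n,5) = n(n-1)···(n-4) ≈ n^5 for large n. Limit = 1.
Final answer: 1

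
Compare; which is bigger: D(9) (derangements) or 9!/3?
D(9)

Explanation: D(9) = (9-1)·[D(8) + D(7)] = 8·[14,833 + 1,854] = 133,496; 9!/3 = 362,880/3 = 120,960.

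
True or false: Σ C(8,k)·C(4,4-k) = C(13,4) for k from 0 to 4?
False

Explanation: Vandermonde's identity gives C(12,4) = 495; RHS C(13,4) = 715.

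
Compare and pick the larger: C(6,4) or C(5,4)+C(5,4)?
C(6,4)

Solution: C(6,4)=15; C(5,4)+C(5,4)=5+5=10.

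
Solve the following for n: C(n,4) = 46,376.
34

Reasoning: C(n,4) = n(n−1)(n−2)(n−3)/4! is increasing in n, and n(n−1)(n−2)(n−3) = 4!·46,376 = 1,113,024 ≈ (n−1.5)^4 gives n ≈ 34.0. Check: C(32,4) = 35,960, C(33,4) = 40,920, C(34,4) = 46,376 ✓. So n = 34.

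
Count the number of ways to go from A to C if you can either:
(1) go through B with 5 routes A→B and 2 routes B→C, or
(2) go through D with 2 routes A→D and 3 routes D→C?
Route via B: 5×2=10. Route via D: 2×3=6. Total: 16.
Final answer: 16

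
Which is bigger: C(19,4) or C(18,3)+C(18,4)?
Equal

Working:
By Pascal's identity: C(19,4) = C(18,3)+C(18,4) = 3,876. Equal.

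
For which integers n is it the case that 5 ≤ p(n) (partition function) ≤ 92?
4, 5, 6, 7, 8, 9, 10, 11, 12

Explanation: Tabulating p(n) via p(n) = p(n−1) + p(n−2) − p(n−5) − p(n−7) + …: p(3)=3; p(4)=5; p(5)=7; p(6)=11; p(7)=15; p(8)=22; p(9)=30; p(10)=42; p(11)=56; p(12)=77; p(13)=101. So valid n = 4, 5, 6, 7, 8, 9, 10, 11, 12.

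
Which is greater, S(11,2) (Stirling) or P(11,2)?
S(11,2)
S(11,2) = 2·S(10,2) + S(10,1) = 2·511 + 1 = 1,023; P(11,2) = 110.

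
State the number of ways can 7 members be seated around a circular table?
Circular arrangements: (7-1)! = 720.
Final answer: 720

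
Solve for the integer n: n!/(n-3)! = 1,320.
12

Explanation: n!/(n-3)! = n×(n-1)×(n-2), a product of 3 consecutive integers ≈ (n−1)^3. 1,320^(1/3) + 1 ≈ 12.0; check n = 12: 12×11×10 = 1,320 ✓. So n = 12.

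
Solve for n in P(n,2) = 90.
P(n,2) = n(n−1) is increasing in n; n(n−1) ≈ (n−0.5)^2 = 90 gives n ≈ 10.0. Check: P(8,2) = 56, P(9,2) = 72, P(10,2) = 90 ✓. So n = 10.
Final answer: 10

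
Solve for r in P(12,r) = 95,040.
P(12,r) = 12·11·…·(12−r+1), a product of r factors. Multiplying down from 12: 12 = 12; 12·11 = 132; 12·11·10 = 1,320; 12·11·10·9 = 11,880; 12·11·10·9·8 = 95,040 ✓ (5 factors). So r = 5.
Final answer: 5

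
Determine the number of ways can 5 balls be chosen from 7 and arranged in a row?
2,520

Explanation: P(7,5) = 7!/(7-5)! = 2,520.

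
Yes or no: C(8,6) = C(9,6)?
No

Explanation: LHS = C(8,6) = 28; RHS = C(9,6) = 84. 28 ≠ 84, so the statement does not hold.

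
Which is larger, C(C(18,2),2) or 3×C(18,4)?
C(C(18,2),2)=11,628, 3×C(18,4)=9,180.
Final answer: C(C(18,2),2)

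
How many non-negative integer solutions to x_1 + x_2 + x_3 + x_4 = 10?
286

C(10+4-1, 4-1) = 286.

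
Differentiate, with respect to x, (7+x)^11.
11(7+x)^10

Reasoning: Using the power rule: d/dx (7+x)^11 = 11(7+x)^{10}.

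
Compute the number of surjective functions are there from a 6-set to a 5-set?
1,800

Onto functions = 5! × S(6,5)
First compute S(6,5) via recurrence:
Using the Stirling recurrence: S(n,k) = k·S(n-1,k) + S(n-1,k-1)
S(6,5) = 5·S(5,5) + S(5,4)
         = 5·1 + 10
         = 5 + 10
         = 15
Then: 120 × 15 = 1,800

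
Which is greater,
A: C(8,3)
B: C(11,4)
A=C(8,3)=56, B=C(11,4)=330.
Final answer: B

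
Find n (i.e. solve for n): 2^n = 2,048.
11

2,048 = 1,024 × 2 = 2^10 × 2^1 = 2^11, so n = 11.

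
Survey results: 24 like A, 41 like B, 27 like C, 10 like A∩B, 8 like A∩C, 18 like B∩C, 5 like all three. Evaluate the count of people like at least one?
61

Reasoning: |A∪B∪C| = 24+41+27-10-8-18+5 = 61.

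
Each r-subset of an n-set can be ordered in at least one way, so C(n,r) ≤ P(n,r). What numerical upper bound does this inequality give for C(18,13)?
53,353,114,214,400

Explanation: P(18,13) = 18·17·16·15·14·13·12·11·10·9·8·7·6 = 53,353,114,214,400, so C(18,13) ≤ 53,353,114,214,400. (The bound is loose by a factor of 13! = 6,227,020,800: C(18,13) = 53,353,114,214,400/6,227,020,800 = 8,568.)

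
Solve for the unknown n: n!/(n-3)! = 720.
10

Solution: n!/(n-3)! = n×(n-1)×(n-2), a product of 3 consecutive integers ≈ (n−1)^3. 720^(1/3) + 1 ≈ 10.0; check n = 10: 10×9×8 = 720 ✓. So n = 10.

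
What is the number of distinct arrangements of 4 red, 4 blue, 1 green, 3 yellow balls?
138,600

Explanation: Multinomial: 12!/(4! × 4! × 1! × 3!) = 138,600.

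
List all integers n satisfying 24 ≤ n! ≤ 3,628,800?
4, 5, 6, 7, 8, 9, 10

Reasoning: n! is strictly increasing; 4! = 24 and 10! = 3,628,800, so valid n = 4, 5, 6, 7, 8, 9, 10.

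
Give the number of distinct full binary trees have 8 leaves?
429

Reasoning: Using the Catalan number formula: C_n = C(2n, n) / (n+1)
C_7 = C(14, 7) / (7+1)
     = 3432 / 8
     = 429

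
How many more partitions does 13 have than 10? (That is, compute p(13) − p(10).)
59

Reasoning: Pentagonal recurrence p(n) = p(n−1) + p(n−2) − p(n−5) − p(n−7) + …: p(13) = p(12) + p(11) − p(8) − p(6) + p(1) = 77 + 56 − 22 − 11 + 1 = 101.
p(10) = p(9) + p(8) − p(5) − p(3) = 30 + 22 − 7 − 3 = 42.
Difference = 101 − 42 = 59.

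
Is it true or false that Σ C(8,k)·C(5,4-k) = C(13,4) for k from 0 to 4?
True
Vandermonde's identity gives C(13,4) = 715; RHS C(13,4) = 715.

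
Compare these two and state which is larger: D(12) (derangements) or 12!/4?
D(12)

Solution: D(12) = (12-1)·[D(11) + D(10)] = 11·[14,684,570 + 1,334,961] = 176,214,841; 12!/4 = 479,001,600/4 = 119,750,400.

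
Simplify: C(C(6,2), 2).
105

Reasoning: C(6,2) = 15, then C(15, 2) = 105.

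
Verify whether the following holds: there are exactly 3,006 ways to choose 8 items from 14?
False

Explanation: C(14,8) = 3,003 ≠ 3006.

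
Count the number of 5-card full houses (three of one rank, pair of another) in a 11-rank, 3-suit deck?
330
Triple rank: 11. Triple suits: C(3,3)=1. Pair rank: 10. Pair suits: C(3,2)=3. Total: 330.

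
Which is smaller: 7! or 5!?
5!

Solution: 7!=5,040, 5!=120. 7! > 5!.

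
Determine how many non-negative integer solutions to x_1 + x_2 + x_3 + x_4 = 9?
220

Working:
C(9+4-1, 4-1) = 220.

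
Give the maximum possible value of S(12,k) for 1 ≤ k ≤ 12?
1,379,400

Explanation: Row S(12,k) for k = 1..12 (via S(n,k) = k·S(n−1,k) + S(n−1,k−1)): 1, 2,047, 86,526, 611,501, 1,379,400, 1,323,652, 627,396, 159,027, 22,275, 1,705, 66, 1. The row is unimodal; maximum at k = 5: 1,379,400.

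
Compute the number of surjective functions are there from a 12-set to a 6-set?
Onto functions = 6! × S(12,6)
First compute S(12,6) via recurrence:
Using the Stirling recurrence: S(n,k) = k·S(n-1,k) + S(n-1,k-1)
S(12,6) = 6·S(11,6) + S(11,5)
         = 6·179487 + 246730
         = 1076922 + 246730
         = 1,323,652
Then: 720 × 1323652 = 953,029,440

Answer: 953,029,440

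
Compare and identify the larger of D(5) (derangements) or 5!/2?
5!/2
D(5) = (5-1)·[D(4) + D(3)] = 4·[9 + 2] = 44; 5!/2 = 120/2 = 60.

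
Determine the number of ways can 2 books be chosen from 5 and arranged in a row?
20
P(5,2) = 5!/(5-2)! = 20.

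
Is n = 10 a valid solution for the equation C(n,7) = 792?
No

Reasoning: C(10,7) = 10·9·8·7·6·5·4/7! = 604,800/5,040 = 120, which does not equal 792.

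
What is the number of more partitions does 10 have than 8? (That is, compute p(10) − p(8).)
Pentagonal recurrence p(n) = p(n−1) + p(n−2) − p(n−5) − p(n−7) + …: p(10) = p(9) + p(8) − p(5) − p(3) = 30 + 22 − 7 − 3 = 42.
p(8) = p(7) + p(6) − p(3) − p(1) = 15 + 11 − 3 − 1 = 22.
Difference = 42 − 22 = 20.
Final answer: 20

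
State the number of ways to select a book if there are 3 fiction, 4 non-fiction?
By the addition principle: 3 + 4 = 7.
Final answer: 7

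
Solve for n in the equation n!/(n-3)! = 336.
n!/(n-3)! = n×(n-1)×(n-2), a product of 3 consecutive integers ≈ (n−1)^3. 336^(1/3) + 1 ≈ 8.0; check n = 8: 8×7×6 = 336 ✓. So n = 8.
Final answer: 8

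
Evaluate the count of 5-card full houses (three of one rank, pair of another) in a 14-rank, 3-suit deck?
546
Triple rank: 14. Triple suits: C(3,3)=1. Pair rank: 13. Pair suits: C(3,2)=3. Total: 546.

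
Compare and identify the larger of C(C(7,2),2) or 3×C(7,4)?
C(C(7,2),2)

Solution: C(C(7,2),2)=210, 3×C(7,4)=105.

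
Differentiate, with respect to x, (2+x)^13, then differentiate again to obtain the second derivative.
156(2+x)^11

Explanation: First derivative: 13(2+x)^{12}. Second derivative: 13·12·(2+x)^{11} = 156(2+x)^{11}.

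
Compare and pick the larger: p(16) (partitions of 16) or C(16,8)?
Pentagonal recurrence p(n) = p(n−1) + p(n−2) − p(n−5) − p(n−7) + …: p(16) = p(15) + p(14) − p(11) − p(9) + p(4) + p(1) = 176 + 135 − 56 − 30 + 5 + 1 = 231; C(16,8) = 12,870.

Answer: C(16,8)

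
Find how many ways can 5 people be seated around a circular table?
24

Circular arrangements: (5-1)! = 24.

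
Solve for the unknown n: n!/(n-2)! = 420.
21

Explanation: n!/(n-2)! = n×(n-1), a product of 2 consecutive integers ≈ (n−0.5)^2. 420^(1/2) + 0.5 ≈ 21.0; check n = 21: 21×20 = 420 ✓. So n = 21.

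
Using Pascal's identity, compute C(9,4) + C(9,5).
C(9,4) + C(9,5) = C(10,5) = 252.

Answer: 252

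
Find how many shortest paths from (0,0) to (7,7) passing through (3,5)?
840

Explanation: To (3,5): C(8,3)=56. From there: C(6,4)=15. Total: 840.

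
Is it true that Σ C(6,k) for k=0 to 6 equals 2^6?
Binomial theorem: Σ C(6,k) = (1+1)^6 = 2^6 = 64; RHS 2^6 = 64.
Final answer: True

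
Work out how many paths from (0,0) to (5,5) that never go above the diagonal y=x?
42

Counted by the Catalan number C_5: C_5 = C(10,5)/(5+1) = 252/6 = 42.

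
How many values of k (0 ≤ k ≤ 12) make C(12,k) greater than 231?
5

Row 12 is unimodal and symmetric about k=12/2. C(12,3)=220 ≤ 231; C(12,4)=495 > 231; by symmetry C(12,k) > 231 for k = 4..8. That's 8 - 4 + 1 = 5 values.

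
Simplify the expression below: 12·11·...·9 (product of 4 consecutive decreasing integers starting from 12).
11,880

Explanation: This is P(12,4) = 12!/(8)! = 11,880.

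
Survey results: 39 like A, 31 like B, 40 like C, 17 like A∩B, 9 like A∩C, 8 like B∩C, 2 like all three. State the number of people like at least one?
78
|A∪B∪C| = 39+31+40-17-9-8+2 = 78.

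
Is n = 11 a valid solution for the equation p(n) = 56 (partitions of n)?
Yes

Solution: Pentagonal recurrence p(n) = p(n−1) + p(n−2) − p(n−5) − p(n−7) + …: p(11) = p(10) + p(9) − p(6) − p(4) = 42 + 30 − 11 − 5 = 56, which equals 56.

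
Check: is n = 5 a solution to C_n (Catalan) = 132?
No

Explanation: C_5 = C(10,5)/(5+1) = 252/6 = 42, which does not equal 132.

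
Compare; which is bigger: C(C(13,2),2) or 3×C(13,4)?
C(C(13,2),2)=3,003, 3×C(13,4)=2,145.
Final answer: C(C(13,2),2)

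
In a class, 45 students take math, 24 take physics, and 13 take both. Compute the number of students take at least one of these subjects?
56
|A∪B| = |A|+|B|-|A∩B| = 45+24-13 = 56.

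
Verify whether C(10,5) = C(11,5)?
LHS = C(10,5) = 252; RHS = C(11,5) = 462. 252 ≠ 462, so the statement does not hold.

Answer: False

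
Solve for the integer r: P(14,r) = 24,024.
4

Explanation: P(14,r) = 14·13·…·(14−r+1), a product of r factors. Multiplying down from 14: 14 = 14; 14·13 = 182; 14·13·12 = 2,184; 14·13·12·11 = 24,024 ✓ (4 factors). So r = 4.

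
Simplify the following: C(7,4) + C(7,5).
By Pascal's identity: C(8,5) = 56.

Answer: 56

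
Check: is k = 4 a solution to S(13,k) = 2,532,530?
Yes

Reasoning: S(13,4) = 4·S(12,4) + S(12,3) = 4·611,501 + 86,526 = 2,532,530, which equals 2,532,530.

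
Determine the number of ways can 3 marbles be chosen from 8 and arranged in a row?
336

P(8,3) = 8!/(8-3)! = 336.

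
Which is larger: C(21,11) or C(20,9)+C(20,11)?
C(21,11)

Reasoning: C(21,11)=352,716; C(20,9)+C(20,11)=167,960+167,960=335,920.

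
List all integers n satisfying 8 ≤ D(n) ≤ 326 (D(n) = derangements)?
4, 5, 6

Explanation: Using D(n) = (n−1)[D(n−1) + D(n−2)] with D(1)=0, D(2)=1: D(3)=2; D(4)=9; D(5)=44; D(6)=265; D(7)=1,854. So valid n = 4, 5, 6.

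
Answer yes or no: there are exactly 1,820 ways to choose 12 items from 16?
Yes

Working:
C(16,12) = 1,820.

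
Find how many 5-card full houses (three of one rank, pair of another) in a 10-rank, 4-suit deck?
2,160

Triple rank: 10. Triple suits: C(4,3)=4. Pair rank: 9. Pair suits: C(4,2)=6. Total: 2,160.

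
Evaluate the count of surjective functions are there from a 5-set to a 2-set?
Onto functions = 2! × S(5,2)
First compute S(5,2) via recurrence:
Using the Stirling recurrence: S(n,k) = k·S(n-1,k) + S(n-1,k-1)
S(5,2) = 2·S(4,2) + S(4,1)
         = 2·7 + 1
         = 14 + 1
         = 15
Then: 2 × 15 = 30
Final answer: 30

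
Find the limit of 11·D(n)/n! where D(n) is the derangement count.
11/e

Working:
D(n)/n! → 1/e, so 11·D(n)/n! → 11/e.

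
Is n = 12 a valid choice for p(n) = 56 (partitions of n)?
No

Solution: Pentagonal recurrence p(n) = p(n−1) + p(n−2) − p(n−5) − p(n−7) + …: p(12) = p(11) + p(10) − p(7) − p(5) + p(0) = 56 + 42 − 15 − 7 + 1 = 77, which does not equal 56.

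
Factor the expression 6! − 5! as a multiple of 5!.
5 × 5! = 600
6! − 5! = 6·5! − 5! = (6 − 1)·5! = 5 × 5! = 600.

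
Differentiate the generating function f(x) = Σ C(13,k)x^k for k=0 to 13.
Σ k·C(13,k)x^(k-1) for k=1 to 13

Solution: Term-by-term differentiation gives Σ k·C(13,k)x^{k-1} for k=1 to 13.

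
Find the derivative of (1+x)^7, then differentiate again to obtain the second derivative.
42(1+x)^5

Solution: First derivative: 7(1+x)^{6}. Second derivative: 7·6·(1+x)^{5} = 42(1+x)^{5}.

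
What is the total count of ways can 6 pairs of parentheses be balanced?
132

Solution: Using the Catalan number formula: C_n = C(2n, n) / (n+1)
C_6 = C(12, 6) / (6+1)
     = 924 / 7
     = 132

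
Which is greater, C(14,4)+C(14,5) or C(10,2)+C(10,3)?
C(14,4)+C(14,5)

First=3,003, Second=165.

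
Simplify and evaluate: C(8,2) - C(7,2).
7
C(8,2) - C(7,2) = C(7,1) = 7.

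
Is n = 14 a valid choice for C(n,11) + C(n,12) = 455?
Yes

Solution: C(14,11) + C(14,12) = 364 + 91 = 455, which equals 455.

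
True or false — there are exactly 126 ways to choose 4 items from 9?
True

C(9,4) = 126.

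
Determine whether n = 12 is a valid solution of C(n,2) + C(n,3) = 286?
Yes

Explanation: C(12,2) + C(12,3) = 66 + 220 = 286, which equals 286.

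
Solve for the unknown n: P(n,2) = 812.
29
P(n,2) = n(n−1) is increasing in n; n(n−1) ≈ (n−0.5)^2 = 812 gives n ≈ 29.0. Check: P(27,2) = 702, P(28,2) = 756, P(29,2) = 812 ✓. So n = 29.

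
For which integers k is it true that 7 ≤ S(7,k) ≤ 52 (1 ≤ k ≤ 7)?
6

Working:
S(7,1)=1; S(7,2)=63; S(7,3)=301; S(7,4)=350; S(7,5)=140; S(7,6)=21; S(7,7)=1. So valid k = 6.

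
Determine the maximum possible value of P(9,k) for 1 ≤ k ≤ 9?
362,880

Explanation: P(9,k) increases in k, so maximum at k = 9: 9! = 362,880.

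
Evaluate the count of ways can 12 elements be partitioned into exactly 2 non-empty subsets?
2,047

Reasoning: This equals S(12,2), the Stirling number of the 2nd kind.
Using the Stirling recurrence: S(n,k) = k·S(n-1,k) + S(n-1,k-1)
S(12,2) = 2·S(11,2) + S(11,1)
         = 2·1023 + 1
         = 2046 + 1
         = 2,047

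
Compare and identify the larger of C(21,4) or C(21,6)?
C(21,4)=5,985, C(21,6)=54,264.
Final answer: C(21,6)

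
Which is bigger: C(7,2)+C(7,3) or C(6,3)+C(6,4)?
First=56, Second=35.
Final answer: C(7,2)+C(7,3)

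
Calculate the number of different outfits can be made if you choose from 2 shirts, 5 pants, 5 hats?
50

Reasoning: By the multiplication principle: 2 × 5 × 5 = 50.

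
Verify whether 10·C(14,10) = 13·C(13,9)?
Absorption identity k·C(n,k) = n·C(n-1,k-1). LHS = 10·1001 = 10,010; RHS = 13·715 = 9,295.

Answer: False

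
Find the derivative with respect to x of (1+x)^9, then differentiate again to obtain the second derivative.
72(1+x)^7

First derivative: 9(1+x)^{8}. Second derivative: 9·8·(1+x)^{7} = 72(1+x)^{7}.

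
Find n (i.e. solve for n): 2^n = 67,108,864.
26

Working:
67,108,864 = 1,024 × 1,024 × 64 = 2^10 × 2^10 × 2^6 = 2^26, so n = 26.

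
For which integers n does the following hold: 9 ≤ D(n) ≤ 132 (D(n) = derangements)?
Using D(n) = (n−1)[D(n−1) + D(n−2)] with D(1)=0, D(2)=1: D(3)=2; D(4)=9; D(5)=44; D(6)=265. So valid n = 4, 5.

Answer: 4, 5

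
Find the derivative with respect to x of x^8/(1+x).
(8x^7(1+x) - x^8)/(1+x)²
Quotient rule: [8x^{7}(1+x) - x^8]/(1+x)².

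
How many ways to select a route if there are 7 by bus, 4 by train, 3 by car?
14

Working:
By the addition principle: 7 + 4 + 3 = 14.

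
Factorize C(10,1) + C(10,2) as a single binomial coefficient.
C(11,2)

By Pascal's identity: C(10,1) + C(10,2) = C(11,2) = 55.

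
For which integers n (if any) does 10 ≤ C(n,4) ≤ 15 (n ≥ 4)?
6

C(5,4)=5; C(6,4)=15; C(7,4)=35. So valid n = 6.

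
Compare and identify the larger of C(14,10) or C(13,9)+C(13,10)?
Equal

Explanation: By Pascal's identity: C(14,10) = C(13,9)+C(13,10) = 1,001. Equal.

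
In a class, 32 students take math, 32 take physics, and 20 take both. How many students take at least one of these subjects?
|A∪B| = |A|+|B|-|A∩B| = 32+32-20 = 44.

Answer: 44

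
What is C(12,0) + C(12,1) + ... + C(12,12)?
4,096
Sum of binomial coefficients = 2^12 = 4,096.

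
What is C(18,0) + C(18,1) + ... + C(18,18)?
Sum of binomial coefficients = 2^18 = 262,144.
Final answer: 262,144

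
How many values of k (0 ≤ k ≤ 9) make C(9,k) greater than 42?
4
Row 9 is unimodal and symmetric about k=9/2. C(9,2)=36 ≤ 42; C(9,3)=84 > 42; by symmetry C(9,k) > 42 for k = 3..6. That's 6 - 3 + 1 = 4 values.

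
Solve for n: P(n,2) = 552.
24

Working:
P(n,2) = n(n−1) is increasing in n; n(n−1) ≈ (n−0.5)^2 = 552 gives n ≈ 24.0. Check: P(22,2) = 462, P(23,2) = 506, P(24,2) = 552 ✓. So n = 24.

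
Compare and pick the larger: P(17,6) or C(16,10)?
P(17,6)
P(17,6)=8,910,720, C(16,10)=8,008.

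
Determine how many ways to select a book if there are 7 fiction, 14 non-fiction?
21
By the addition principle: 7 + 14 = 21.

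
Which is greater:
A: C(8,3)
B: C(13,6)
B

Solution: A=C(8,3)=56, B=C(13,6)=1,716.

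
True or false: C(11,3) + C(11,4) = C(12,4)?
True

Explanation: Pascal's identity C(n,k) + C(n,k+1) = C(n+1,k+1): 165 + 330 = 495 = C(12,4).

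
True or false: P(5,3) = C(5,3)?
False

Solution: P(5,3) = 60 and C(5,3) = 10; P(n,r) = r! × C(n,r) so P > C whenever r ≥ 2.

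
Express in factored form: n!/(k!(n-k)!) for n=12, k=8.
C(12,8) = 495

Reasoning: This is the binomial coefficient C(12,8) = 495.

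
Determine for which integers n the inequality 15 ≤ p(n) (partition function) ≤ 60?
Tabulating p(n) via p(n) = p(n−1) + p(n−2) − p(n−5) − p(n−7) + …: p(6)=11; p(7)=15; p(8)=22; p(9)=30; p(10)=42; p(11)=56; p(12)=77. So valid n = 7, 8, 9, 10, 11.

Answer: 7, 8, 9, 10, 11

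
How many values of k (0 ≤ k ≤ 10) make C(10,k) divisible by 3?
7

Working:
Checking C(10,k) mod 3 for k = 0..10: divisible at k = 2, 3, 4, 5, 6, 7, 8. That's 7 values.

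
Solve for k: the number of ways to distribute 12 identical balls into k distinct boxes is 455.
4

Working:
Stars and bars: the count is C(12+k−1, k−1), increasing in k. k=2: C(13,1) = 13, k=3: C(14,2) = 91, k=4: C(15,3) = 455 ✓. So k = 4.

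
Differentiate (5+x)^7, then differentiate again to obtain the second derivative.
42(5+x)^5

Solution: First derivative: 7(5+x)^{6}. Second derivative: 7·6·(5+x)^{5} = 42(5+x)^{5}.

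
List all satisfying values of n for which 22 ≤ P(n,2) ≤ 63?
6, 7, 8

Working:
P(5,2)=20; P(6,2)=30; P(7,2)=42; P(8,2)=56; P(9,2)=72. So valid n = 6, 7, 8.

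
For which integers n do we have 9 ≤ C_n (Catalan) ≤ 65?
4, 5

Working:
C_3=5; C_4=14; C_5=42; C_6=132. So valid n = 4, 5.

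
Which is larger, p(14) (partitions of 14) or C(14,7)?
C(14,7)

Pentagonal recurrence p(n) = p(n−1) + p(n−2) − p(n−5) − p(n−7) + …: p(14) = p(13) + p(12) − p(9) − p(7) + p(2) = 101 + 77 − 30 − 15 + 2 = 135; C(14,7) = 3,432.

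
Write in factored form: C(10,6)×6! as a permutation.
C(10,6)×6! = [10!/(6!(4)!)]×6! = 10!/(4)! = P(10,6) = 151,200.
Final answer: P(10,6)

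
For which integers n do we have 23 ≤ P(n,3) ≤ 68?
4, 5

Solution: P(3,3)=6; P(4,3)=24; P(5,3)=60; P(6,3)=120. So valid n = 4, 5.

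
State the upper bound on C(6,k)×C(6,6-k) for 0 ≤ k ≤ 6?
400

C(6,k)·C(6,6-k) = C(6,k)², maximised at the centre k = 3: C(6,3)² = 400.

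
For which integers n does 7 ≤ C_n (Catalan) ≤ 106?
C_3=5; C_4=14; C_5=42; C_6=132. So valid n = 4, 5.

Answer: 4, 5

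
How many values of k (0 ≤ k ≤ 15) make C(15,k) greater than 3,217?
Row 15 is unimodal and symmetric about k=15/2. C(15,5)=3,003 ≤ 3,217; C(15,6)=5,005 > 3,217; by symmetry C(15,k) > 3,217 for k = 6..9. That's 9 - 6 + 1 = 4 values.
Final answer: 4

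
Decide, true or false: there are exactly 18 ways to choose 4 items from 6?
False

Explanation: C(6,4) = 15 ≠ 18.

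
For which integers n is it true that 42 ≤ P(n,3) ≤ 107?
P(4,3)=24; P(5,3)=60; P(6,3)=120. So valid n = 5.
Final answer: 5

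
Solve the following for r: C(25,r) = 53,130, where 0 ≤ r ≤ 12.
5

C(25,r) is increasing for 0 ≤ r ≤ 12. Stepping up (C(25,r+1) = C(25,r)·(25−r)/(r+1)): C(25,1) = 25, C(25,2) = 300, C(25,3) = 2,300, C(25,4) = 12,650, C(25,5) = 53,130 ✓. So r = 5.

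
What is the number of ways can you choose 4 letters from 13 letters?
715

Working:
C(13,4) = 13! / (4! × (13-4)!)
         = 13! / (4! × 9!)
         = 715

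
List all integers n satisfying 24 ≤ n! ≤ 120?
n! is strictly increasing; 4! = 24 and 5! = 120, so valid n = 4, 5.
Final answer: 4, 5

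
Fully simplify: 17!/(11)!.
8,910,720

Reasoning: This equals 17×16×...×12 = 8,910,720.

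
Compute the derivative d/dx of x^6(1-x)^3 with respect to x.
Product rule: 6x^{5}(1-x)^{3} + x^6·(-3)(1-x)^{2}.
Final answer: 6x^5(1-x)^3 - 3x^6(1-x)^2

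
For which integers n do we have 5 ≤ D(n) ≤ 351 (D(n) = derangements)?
4, 5, 6

Solution: Using D(n) = (n−1)[D(n−1) + D(n−2)] with D(1)=0, D(2)=1: D(3)=2; D(4)=9; D(5)=44; D(6)=265; D(7)=1,854. So valid n = 4, 5, 6.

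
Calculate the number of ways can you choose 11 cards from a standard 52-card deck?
C(52,11) = 60,403,728,840.
Final answer: 60,403,728,840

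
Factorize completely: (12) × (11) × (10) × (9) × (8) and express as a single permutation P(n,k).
P(12,5) = 12!/(7)!

Solution: Product of 5 consecutive descending integers starting at 12: P(12,5) = 12!/7! = 95,040.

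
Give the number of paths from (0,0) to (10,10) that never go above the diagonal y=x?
16,796

Reasoning: Counted by the Catalan number C_10: C_10 = C(20,10)/(10+1) = 184,756/11 = 16,796.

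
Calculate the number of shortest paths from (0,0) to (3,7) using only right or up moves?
120
Choose 3 rights from 10 moves: C(10,3) = 120.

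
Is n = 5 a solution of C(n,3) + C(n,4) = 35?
No

C(5,3) + C(5,4) = 10 + 5 = 15, which does not equal 35.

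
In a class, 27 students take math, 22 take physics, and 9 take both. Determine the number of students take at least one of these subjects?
|A∪B| = |A|+|B|-|A∩B| = 27+22-9 = 40.
Final answer: 40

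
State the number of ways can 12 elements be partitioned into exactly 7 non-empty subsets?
627,396

This equals S(12,7), the Stirling number of the 2nd kind.
Using the Stirling recurrence: S(n,k) = k·S(n-1,k) + S(n-1,k-1)
S(12,7) = 7·S(11,7) + S(11,6)
         = 7·63987 + 179487
         = 447909 + 179487
         = 627,396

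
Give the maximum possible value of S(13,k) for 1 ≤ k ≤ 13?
Row S(13,k) for k = 1..13 (via S(n,k) = k·S(n−1,k) + S(n−1,k−1)): 1, 4,095, 261,625, 2,532,530, 7,508,501, 9,321,312, 5,715,424, 1,899,612, 359,502, 39,325, 2,431, 78, 1. The row is unimodal; maximum at k = 6: 9,321,312.
Final answer: 9,321,312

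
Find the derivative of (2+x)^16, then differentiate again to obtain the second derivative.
240(2+x)^14

First derivative: 16(2+x)^{15}. Second derivative: 16·15·(2+x)^{14} = 240(2+x)^{14}.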